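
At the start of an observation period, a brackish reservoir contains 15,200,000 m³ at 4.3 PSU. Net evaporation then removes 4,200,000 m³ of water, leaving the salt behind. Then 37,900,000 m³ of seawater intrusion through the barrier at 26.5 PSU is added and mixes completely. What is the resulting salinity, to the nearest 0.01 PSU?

After evaporation: salt = 15,200,000×4.3 = 65,360,000; volume = 15,200,000 − 4,200,000 = 11,000,000 m³
After mixing: salt = 65,360,000 + 37,900,000×26.5 = 1,069,710,000; volume = 11,000,000 + 37,900,000 = 48,900,000 m³
S = 1,069,710,000 / 48,900,000 = 21.8755 PSU

21.88 PSU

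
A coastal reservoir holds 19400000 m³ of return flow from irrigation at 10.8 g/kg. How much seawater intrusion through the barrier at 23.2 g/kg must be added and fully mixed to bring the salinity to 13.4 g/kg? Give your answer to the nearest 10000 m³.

5150000 m³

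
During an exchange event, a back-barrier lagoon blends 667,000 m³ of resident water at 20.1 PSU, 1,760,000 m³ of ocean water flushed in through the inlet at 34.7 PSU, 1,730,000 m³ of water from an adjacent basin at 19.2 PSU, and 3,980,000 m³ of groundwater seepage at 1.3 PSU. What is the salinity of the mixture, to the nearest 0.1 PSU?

Conserving salt mass:
salt = 667,000×20.1 + 1,760,000×34.7 + 1,730,000×19.2 + 3,980,000×1.3 = 13,406,700 + 61,072,000 + 33,216,000 + 5,174,000 = 112,868,700
volume = 667,000 + 1,760,000 + 1,730,000 + 3,980,000 = 8,137,000 m³
S = 112,868,700 / 8,137,000 = 13.871 PSU

13.9 PSU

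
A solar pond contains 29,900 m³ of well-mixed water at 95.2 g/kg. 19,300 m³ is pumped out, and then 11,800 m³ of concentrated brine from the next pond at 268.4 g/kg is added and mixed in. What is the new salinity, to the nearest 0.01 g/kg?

Remaining after removal: 10,600 m³ at 95.2 g/kg (salt = 1,009,120)
After addition: salt = 1,009,120 + 11,800×268.4 = 4,176,240; volume = 22,400 m³
S = 4,176,240 / 22,400 = 186.4393 g/kg

186.44 g/kg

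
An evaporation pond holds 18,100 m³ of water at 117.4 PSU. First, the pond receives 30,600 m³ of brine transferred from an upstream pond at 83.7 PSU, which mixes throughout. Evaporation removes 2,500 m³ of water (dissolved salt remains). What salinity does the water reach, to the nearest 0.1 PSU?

101.4 PSU

After mixing: salt = 18,100×117.4 + 30,600×83.7 = 4,686,160; volume = 48,700 m³
After evaporation: salt unchanged = 4,686,160; volume = 48,700 − 2,500 = 46,200 m³
S = 4,686,160 / 46,200 = 101.432 PSU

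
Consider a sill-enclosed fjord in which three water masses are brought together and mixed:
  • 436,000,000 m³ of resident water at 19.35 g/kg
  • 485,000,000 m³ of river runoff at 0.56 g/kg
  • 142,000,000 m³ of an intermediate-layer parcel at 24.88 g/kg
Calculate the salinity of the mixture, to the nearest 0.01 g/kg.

Total salt / total volume:
salt = 436,000,000×19.35 + 485,000,000×0.56 + 142,000,000×24.88 = 8,436,600,000 + 271,600,000 + 3,532,960,000 = 12,241,160,000
volume = 436,000,000 + 485,000,000 + 142,000,000 = 1,063,000,000 m³
S = 12,241,160,000 / 1,063,000,000 = 11.5157 g/kg

11.52 g/kg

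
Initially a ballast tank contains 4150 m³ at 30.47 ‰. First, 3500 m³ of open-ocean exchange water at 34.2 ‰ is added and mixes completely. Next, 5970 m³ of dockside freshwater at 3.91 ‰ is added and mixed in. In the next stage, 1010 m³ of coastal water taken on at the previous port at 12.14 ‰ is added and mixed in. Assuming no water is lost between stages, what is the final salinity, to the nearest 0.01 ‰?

Total salt / total volume:
Initial salt = 4,150×30.47 = 126,450.5
After stage 1: salt = 126,450.5 + 3,500×34.2 = 246,150.5; volume = 7,650 m³; S = 32.177 ‰
After stage 2: salt = 246,150.5 + 5,970×3.91 = 269,493.2; volume = 13,620 m³; S = 19.787 ‰
After stage 3: salt = 269,493.2 + 1,010×12.14 = 281,754.6; volume = 14,630 m³
S = 281,754.6 / 14,630 = 19.2587 ‰

19.26 ‰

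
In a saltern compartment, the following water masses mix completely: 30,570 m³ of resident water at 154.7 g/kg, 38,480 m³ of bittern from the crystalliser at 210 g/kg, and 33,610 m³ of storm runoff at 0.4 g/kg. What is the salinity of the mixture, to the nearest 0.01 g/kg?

124.91 g/kg

Salt balance:
salt = 30,570×154.7 + 38,480×210 + 33,610×0.4 = 4,729,179 + 8,080,800 + 13,444 = 12,823,423
volume = 30,570 + 38,480 + 33,610 = 102,660 m³
S = 12,823,423 / 102,660 = 124.9116 g/kg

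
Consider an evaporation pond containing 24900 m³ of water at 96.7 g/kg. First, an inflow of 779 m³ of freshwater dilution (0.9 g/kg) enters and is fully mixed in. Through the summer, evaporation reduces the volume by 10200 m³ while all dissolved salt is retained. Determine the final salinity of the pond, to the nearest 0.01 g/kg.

155.60 g/kg

After mixing: salt = 24,900×96.7 + 779×0.9 = 2,408,531.1; volume = 25,679 m³
After evaporation: salt unchanged = 2,408,531.1; volume = 25,679 − 10,200 = 15,479 m³
S = 2,408,531.1 / 15,479 = 155.5999 g/kg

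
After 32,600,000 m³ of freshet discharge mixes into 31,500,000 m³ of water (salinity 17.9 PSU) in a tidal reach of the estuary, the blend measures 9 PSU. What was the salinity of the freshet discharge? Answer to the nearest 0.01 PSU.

0.40 PSU

Salt balance: 31,500,000×17.9 + 32,600,000×S = 64,100,000×9
563,850,000 + 32,600,000·S = 576,900,000
S = (576,900,000 − 563,850,000) / 32,600,000 = 0.4003 PSU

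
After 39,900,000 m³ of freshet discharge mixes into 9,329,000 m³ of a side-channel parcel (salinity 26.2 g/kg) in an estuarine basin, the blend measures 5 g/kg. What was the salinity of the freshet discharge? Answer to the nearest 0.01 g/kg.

0.04 g/kg

Salt balance: 9,329,000×26.2 + 39,900,000×S = 49,229,000×5
244,419,800 + 39,900,000·S = 246,145,000
S = (246,145,000 − 244,419,800) / 39,900,000 = 0.0432 g/kg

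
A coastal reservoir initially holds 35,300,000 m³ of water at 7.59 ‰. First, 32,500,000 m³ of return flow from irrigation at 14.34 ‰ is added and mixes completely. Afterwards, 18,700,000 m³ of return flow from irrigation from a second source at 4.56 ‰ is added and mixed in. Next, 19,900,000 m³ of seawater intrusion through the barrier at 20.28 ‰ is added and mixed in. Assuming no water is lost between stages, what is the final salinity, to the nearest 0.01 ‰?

Total salt / total volume:
Initial salt = 35,300,000×7.59 = 267,927,000
After stage 1: salt = 267,927,000 + 32,500,000×14.34 = 733,977,000; volume = 67,800,000 m³; S = 10.826 ‰
After stage 2: salt = 733,977,000 + 18,700,000×4.56 = 819,249,000; volume = 86,500,000 m³; S = 9.471 ‰
After stage 3: salt = 819,249,000 + 19,900,000×20.28 = 1,222,821,000; volume = 106,400,000 m³
S = 1,222,821,000 / 106,400,000 = 11.4927 ‰

11.49 ‰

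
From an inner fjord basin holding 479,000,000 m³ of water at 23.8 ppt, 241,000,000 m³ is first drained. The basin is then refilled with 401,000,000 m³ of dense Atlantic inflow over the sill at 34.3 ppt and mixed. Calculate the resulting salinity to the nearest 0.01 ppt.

30.39 ppt

Remaining after removal: 238,000,000 m³ at 23.8 ppt (salt = 5,664,400,000)
After addition: salt = 5,664,400,000 + 401,000,000×34.3 = 19,418,700,000; volume = 639,000,000 m³
S = 19,418,700,000 / 639,000,000 = 30.3892 ppt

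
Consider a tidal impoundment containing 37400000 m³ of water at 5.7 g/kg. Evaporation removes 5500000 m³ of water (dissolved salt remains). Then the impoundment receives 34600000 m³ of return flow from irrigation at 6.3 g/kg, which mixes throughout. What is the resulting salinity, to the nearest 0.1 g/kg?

6.5 g/kg

After evaporation: salt = 37,400,000×5.7 = 213,180,000; volume = 37,400,000 − 5,500,000 = 31,900,000 m³
After mixing: salt = 213,180,000 + 34,600,000×6.3 = 431,160,000; volume = 31,900,000 + 34,600,000 = 66,500,000 m³
S = 431,160,000 / 66,500,000 = 6.4836 g/kg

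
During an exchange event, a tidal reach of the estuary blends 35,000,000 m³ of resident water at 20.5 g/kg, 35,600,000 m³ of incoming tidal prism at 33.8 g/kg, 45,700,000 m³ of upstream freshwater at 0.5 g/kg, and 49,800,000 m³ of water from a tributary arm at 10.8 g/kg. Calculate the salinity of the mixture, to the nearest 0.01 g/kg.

14.94 g/kg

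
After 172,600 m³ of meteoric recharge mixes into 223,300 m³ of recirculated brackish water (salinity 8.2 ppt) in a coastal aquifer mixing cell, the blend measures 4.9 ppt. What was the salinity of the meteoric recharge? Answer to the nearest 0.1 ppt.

Salt balance: 223,300×8.2 + 172,600×S = 395,900×4.9
1,831,060 + 172,600·S = 1,939,910
S = (1,939,910 − 1,831,060) / 172,600 = 0.6306 ppt

0.6 ppt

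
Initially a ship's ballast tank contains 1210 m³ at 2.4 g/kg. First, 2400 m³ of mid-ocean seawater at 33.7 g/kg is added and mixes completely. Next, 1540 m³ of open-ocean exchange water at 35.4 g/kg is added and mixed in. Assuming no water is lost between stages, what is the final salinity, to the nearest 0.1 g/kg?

26.9 g/kg

Conserving salt mass:
Initial salt = 1,210×2.4 = 2,904
After stage 1: salt = 2,904 + 2,400×33.7 = 83,784; volume = 3,610 m³; S = 23.209 g/kg
After stage 2: salt = 83,784 + 1,540×35.4 = 138,300; volume = 5,150 m³
S = 138,300 / 5,150 = 26.8544 g/kg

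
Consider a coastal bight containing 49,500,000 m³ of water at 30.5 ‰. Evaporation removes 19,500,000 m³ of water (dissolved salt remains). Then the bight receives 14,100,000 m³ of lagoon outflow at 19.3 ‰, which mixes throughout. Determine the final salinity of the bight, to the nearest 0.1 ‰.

After evaporation: salt = 49,500,000×30.5 = 1,509,750,000; volume = 49,500,000 − 19,500,000 = 30,000,000 m³
After mixing: salt = 1,509,750,000 + 14,100,000×19.3 = 1,781,880,000; volume = 30,000,000 + 14,100,000 = 44,100,000 m³
S = 1,781,880,000 / 44,100,000 = 40.4054 ‰

40.4 ‰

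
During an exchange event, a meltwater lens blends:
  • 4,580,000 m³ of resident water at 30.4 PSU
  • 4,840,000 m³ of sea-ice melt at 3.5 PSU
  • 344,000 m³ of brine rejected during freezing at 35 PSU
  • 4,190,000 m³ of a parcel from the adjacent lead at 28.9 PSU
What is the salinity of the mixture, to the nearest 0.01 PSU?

Mass of salt is conserved:
salt = 4,580,000×30.4 + 4,840,000×3.5 + 344,000×35 + 4,190,000×28.9 = 139,232,000 + 16,940,000 + 12,040,000 + 121,091,000 = 289,303,000
volume = 4,580,000 + 4,840,000 + 344,000 + 4,190,000 = 13,954,000 m³
S = 289,303,000 / 13,954,000 = 20.7326 PSU

20.73 PSU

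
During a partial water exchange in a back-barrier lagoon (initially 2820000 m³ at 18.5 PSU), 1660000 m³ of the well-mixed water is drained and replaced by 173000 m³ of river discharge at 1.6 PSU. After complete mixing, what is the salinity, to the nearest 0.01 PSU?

16.31 PSU

Remaining after removal: 1,160,000 m³ at 18.5 PSU (salt = 21,460,000)
After addition: salt = 21,460,000 + 173,000×1.6 = 21,736,800; volume = 1,333,000 m³
S = 21,736,800 / 1,333,000 = 16.3067 PSU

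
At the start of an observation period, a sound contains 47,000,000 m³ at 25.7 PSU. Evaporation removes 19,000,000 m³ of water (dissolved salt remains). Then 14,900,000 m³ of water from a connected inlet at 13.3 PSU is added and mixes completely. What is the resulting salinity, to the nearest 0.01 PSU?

32.78 PSU

After evaporation: salt = 47,000,000×25.7 = 1,207,900,000; volume = 47,000,000 − 19,000,000 = 28,000,000 m³
After mixing: salt = 1,207,900,000 + 14,900,000×13.3 = 1,406,070,000; volume = 28,000,000 + 14,900,000 = 42,900,000 m³
S = 1,406,070,000 / 42,900,000 = 32.7755 PSU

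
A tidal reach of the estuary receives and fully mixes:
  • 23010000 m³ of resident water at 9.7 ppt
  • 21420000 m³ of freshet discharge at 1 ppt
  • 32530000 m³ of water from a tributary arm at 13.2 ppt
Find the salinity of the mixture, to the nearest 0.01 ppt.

8.76 ppt

Conserving salt mass:
salt = 23,010,000×9.7 + 21,420,000×1 + 32,530,000×13.2 = 223,197,000 + 21,420,000 + 429,396,000 = 674,013,000
volume = 23,010,000 + 21,420,000 + 32,530,000 = 76,960,000 m³
S = 674,013,000 / 76,960,000 = 8.758 ppt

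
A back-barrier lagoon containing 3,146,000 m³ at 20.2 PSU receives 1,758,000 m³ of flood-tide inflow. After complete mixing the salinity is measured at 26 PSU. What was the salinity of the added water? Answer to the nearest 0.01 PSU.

Salt balance: 3,146,000×20.2 + 1,758,000×S = 4,904,000×26
63,549,200 + 1,758,000·S = 127,504,000
S = (127,504,000 − 63,549,200) / 1,758,000 = 36.3793 PSU

36.38 PSU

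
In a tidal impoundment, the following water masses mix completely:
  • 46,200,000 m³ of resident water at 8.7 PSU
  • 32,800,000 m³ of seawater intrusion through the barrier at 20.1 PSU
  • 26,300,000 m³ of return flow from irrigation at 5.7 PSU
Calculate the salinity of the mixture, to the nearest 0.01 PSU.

11.50 PSU

Weighted by volume,
salt = 46,200,000×8.7 + 32,800,000×20.1 + 26,300,000×5.7 = 401,940,000 + 659,280,000 + 149,910,000 = 1,211,130,000
volume = 46,200,000 + 32,800,000 + 26,300,000 = 105,300,000 m³
S = 1,211,130,000 / 105,300,000 = 11.5017 PSU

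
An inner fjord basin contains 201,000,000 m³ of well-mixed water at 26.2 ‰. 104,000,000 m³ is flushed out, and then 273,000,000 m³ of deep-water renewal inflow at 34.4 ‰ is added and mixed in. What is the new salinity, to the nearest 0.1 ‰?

32.3 ‰

Remaining after removal: 97,000,000 m³ at 26.2 ‰ (salt = 2,541,400,000)
After addition: salt = 2,541,400,000 + 273,000,000×34.4 = 11,932,600,000; volume = 370,000,000 m³
S = 11,932,600,000 / 370,000,000 = 32.2503 ‰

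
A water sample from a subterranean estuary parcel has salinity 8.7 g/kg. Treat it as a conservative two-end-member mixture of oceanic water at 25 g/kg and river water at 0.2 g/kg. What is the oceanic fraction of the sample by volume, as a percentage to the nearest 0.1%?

34.3%

Let g be the oceanic fraction. Salt balance per unit volume:
g×25 + (1−g)×0.2 = 8.7
g = (8.7 − 0.2) / (25 − 0.2) = 8.5/24.8 = 0.3427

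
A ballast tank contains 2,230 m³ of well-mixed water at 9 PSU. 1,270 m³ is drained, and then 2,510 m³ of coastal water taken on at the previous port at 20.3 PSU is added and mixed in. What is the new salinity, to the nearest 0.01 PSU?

17.17 PSU

Remaining after removal: 960 m³ at 9 PSU (salt = 8,640)
After addition: salt = 8,640 + 2,510×20.3 = 59,593; volume = 3,470 m³
S = 59,593 / 3,470 = 17.1738 PSU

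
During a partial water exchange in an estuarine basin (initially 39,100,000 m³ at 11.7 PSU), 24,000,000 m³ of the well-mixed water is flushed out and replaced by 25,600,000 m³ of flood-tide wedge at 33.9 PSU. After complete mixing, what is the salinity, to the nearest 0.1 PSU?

Remaining after removal: 15,100,000 m³ at 11.7 PSU (salt = 176,670,000)
After addition: salt = 176,670,000 + 25,600,000×33.9 = 1,044,510,000; volume = 40,700,000 m³
S = 1,044,510,000 / 40,700,000 = 25.6636 PSU

25.7 PSU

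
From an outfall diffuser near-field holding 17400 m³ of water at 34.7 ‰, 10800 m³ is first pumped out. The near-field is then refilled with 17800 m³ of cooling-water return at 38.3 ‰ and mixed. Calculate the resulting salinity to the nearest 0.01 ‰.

37.33 ‰

Remaining after removal: 6,600 m³ at 34.7 ‰ (salt = 229,020)
After addition: salt = 229,020 + 17,800×38.3 = 910,760; volume = 24,400 m³
S = 910,760 / 24,400 = 37.3262 ‰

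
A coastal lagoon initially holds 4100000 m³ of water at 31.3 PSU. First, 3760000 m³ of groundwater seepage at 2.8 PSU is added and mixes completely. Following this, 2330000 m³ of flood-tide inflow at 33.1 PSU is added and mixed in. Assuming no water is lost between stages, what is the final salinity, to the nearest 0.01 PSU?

21.20 PSU

Weighted by volume,
Initial salt = 4,100,000×31.3 = 128,330,000
After stage 1: salt = 128,330,000 + 3,760,000×2.8 = 138,858,000; volume = 7,860,000 m³; S = 17.666 PSU
After stage 2: salt = 138,858,000 + 2,330,000×33.1 = 215,981,000; volume = 10,190,000 m³
S = 215,981,000 / 10,190,000 = 21.1954 PSU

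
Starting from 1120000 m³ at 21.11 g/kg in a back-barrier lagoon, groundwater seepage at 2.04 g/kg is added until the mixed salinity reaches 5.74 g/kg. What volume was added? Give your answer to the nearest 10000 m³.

Salt balance: 1,120,000×21.11 + V×2.04 = (1,120,000+V)×5.74
23,643,200 + 2.04V = 6,428,800 + 5.74V
17,214,400 = 3.7V
V = 4,652,540.54 m³

4650000 m³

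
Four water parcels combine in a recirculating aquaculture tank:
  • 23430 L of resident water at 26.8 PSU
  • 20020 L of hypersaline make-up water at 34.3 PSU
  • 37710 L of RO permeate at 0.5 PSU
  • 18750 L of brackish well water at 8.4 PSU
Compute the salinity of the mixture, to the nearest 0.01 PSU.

Mass of salt is conserved:
salt = 23,430×26.8 + 20,020×34.3 + 37,710×0.5 + 18,750×8.4 = 627,924 + 686,686 + 18,855 + 157,500 = 1,490,965
volume = 23,430 + 20,020 + 37,710 + 18,750 = 99,910 L
S = 1,490,965 / 99,910 = 14.9231 PSU

14.92 PSU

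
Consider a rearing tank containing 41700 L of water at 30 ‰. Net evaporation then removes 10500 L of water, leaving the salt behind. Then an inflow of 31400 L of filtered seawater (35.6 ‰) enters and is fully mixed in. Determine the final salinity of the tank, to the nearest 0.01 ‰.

37.84 ‰

After evaporation: salt = 41,700×30 = 1,251,000; volume = 41,700 − 10,500 = 31,200 L
After mixing: salt = 1,251,000 + 31,400×35.6 = 2,368,840; volume = 31,200 + 31,400 = 62,600 L
S = 2,368,840 / 62,600 = 37.8409 ‰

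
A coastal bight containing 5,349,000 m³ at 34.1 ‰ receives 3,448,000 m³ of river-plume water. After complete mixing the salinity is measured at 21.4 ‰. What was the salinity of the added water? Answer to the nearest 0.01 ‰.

1.70 ‰

Salt balance: 5,349,000×34.1 + 3,448,000×S = 8,797,000×21.4
182,400,900 + 3,448,000·S = 188,255,800
S = (188,255,800 − 182,400,900) / 3,448,000 = 1.6981 ‰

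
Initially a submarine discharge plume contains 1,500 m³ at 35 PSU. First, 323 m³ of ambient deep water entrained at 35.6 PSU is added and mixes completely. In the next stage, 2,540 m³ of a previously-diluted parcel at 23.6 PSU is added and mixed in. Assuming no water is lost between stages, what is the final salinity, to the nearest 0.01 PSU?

28.41 PSU

Mass of salt is conserved:
Initial salt = 1,500×35 = 52,500
After stage 1: salt = 52,500 + 323×35.6 = 63,998.8; volume = 1,823 m³; S = 35.106 PSU
After stage 2: salt = 63,998.8 + 2,540×23.6 = 123,942.8; volume = 4,363 m³
S = 123,942.8 / 4,363 = 28.4077 PSU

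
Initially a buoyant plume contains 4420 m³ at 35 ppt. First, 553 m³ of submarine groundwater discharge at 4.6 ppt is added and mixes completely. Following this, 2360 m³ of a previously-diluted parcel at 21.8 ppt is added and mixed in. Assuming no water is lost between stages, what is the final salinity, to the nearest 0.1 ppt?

28.5 ppt

Conserving salt mass:
Initial salt = 4,420×35 = 154,700
After stage 1: salt = 154,700 + 553×4.6 = 157,243.8; volume = 4,973 m³; S = 31.62 ppt
After stage 2: salt = 157,243.8 + 2,360×21.8 = 208,691.8; volume = 7,333 m³
S = 208,691.8 / 7,333 = 28.4593 ppt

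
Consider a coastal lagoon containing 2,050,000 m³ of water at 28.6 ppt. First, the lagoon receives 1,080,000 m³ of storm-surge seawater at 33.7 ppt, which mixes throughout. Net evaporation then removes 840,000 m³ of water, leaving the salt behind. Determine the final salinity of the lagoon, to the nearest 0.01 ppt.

41.50 ppt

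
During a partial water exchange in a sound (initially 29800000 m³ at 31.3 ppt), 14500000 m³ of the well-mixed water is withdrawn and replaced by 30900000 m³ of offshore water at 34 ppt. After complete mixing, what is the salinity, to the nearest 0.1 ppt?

33.1 ppt

Remaining after removal: 15,300,000 m³ at 31.3 ppt (salt = 478,890,000)
After addition: salt = 478,890,000 + 30,900,000×34 = 1,529,490,000; volume = 46,200,000 m³
S = 1,529,490,000 / 46,200,000 = 33.1058 ppt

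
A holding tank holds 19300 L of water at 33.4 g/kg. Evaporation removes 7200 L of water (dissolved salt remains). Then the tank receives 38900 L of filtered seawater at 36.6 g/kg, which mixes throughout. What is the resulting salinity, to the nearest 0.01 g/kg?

After evaporation: salt = 19,300×33.4 = 644,620; volume = 19,300 − 7,200 = 12,100 L
After mixing: salt = 644,620 + 38,900×36.6 = 2,068,360; volume = 12,100 + 38,900 = 51,000 L
S = 2,068,360 / 51,000 = 40.5561 g/kg

40.56 g/kg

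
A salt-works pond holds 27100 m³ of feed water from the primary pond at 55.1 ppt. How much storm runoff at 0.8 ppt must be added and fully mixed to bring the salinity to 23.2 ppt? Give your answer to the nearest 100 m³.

Salt balance: 27,100×55.1 + V×0.8 = (27,100+V)×23.2
1,493,210 + 0.8V = 628,720 + 23.2V
864,490 = 22.4V
V = 38,593.3 m³

38600 m³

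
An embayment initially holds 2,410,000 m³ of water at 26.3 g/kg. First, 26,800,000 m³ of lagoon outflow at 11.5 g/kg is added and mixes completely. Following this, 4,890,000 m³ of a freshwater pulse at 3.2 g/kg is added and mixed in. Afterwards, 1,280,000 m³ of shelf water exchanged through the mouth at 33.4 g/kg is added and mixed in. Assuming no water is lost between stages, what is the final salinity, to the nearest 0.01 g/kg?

By conservation of dissolved salt,
Initial salt = 2,410,000×26.3 = 63,383,000
After stage 1: salt = 63,383,000 + 26,800,000×11.5 = 371,583,000; volume = 29,210,000 m³; S = 12.721 g/kg
After stage 2: salt = 371,583,000 + 4,890,000×3.2 = 387,231,000; volume = 34,100,000 m³; S = 11.356 g/kg
After stage 3: salt = 387,231,000 + 1,280,000×33.4 = 429,983,000; volume = 35,380,000 m³
S = 429,983,000 / 35,380,000 = 12.1533 g/kg

12.15 g/kg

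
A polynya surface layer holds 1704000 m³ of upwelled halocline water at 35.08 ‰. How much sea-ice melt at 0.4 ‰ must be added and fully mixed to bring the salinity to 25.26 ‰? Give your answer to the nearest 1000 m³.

673000 m³

Salt balance: 1,704,000×35.08 + V×0.4 = (1,704,000+V)×25.26
59,776,320 + 0.4V = 43,043,040 + 25.26V
16,733,280 = 24.86V
V = 673,100.56 m³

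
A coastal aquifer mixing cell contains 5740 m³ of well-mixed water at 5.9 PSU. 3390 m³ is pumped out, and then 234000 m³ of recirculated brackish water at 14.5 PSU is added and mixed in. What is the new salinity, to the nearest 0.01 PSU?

Remaining after removal: 2,350 m³ at 5.9 PSU (salt = 13,865)
After addition: salt = 13,865 + 234,000×14.5 = 3,406,865; volume = 236,350 m³
S = 3,406,865 / 236,350 = 14.4145 PSU

14.41 PSU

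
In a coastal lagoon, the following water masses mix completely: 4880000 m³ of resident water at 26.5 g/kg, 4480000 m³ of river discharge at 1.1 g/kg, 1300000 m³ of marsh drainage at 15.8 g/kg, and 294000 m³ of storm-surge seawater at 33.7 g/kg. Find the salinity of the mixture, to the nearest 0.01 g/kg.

15.04 g/kg

Salt balance:
salt = 4,880,000×26.5 + 4,480,000×1.1 + 1,300,000×15.8 + 294,000×33.7 = 129,320,000 + 4,928,000 + 20,540,000 + 9,907,800 = 164,695,800
volume = 4,880,000 + 4,480,000 + 1,300,000 + 294,000 = 10,954,000 m³
S = 164,695,800 / 10,954,000 = 15.0352 g/kg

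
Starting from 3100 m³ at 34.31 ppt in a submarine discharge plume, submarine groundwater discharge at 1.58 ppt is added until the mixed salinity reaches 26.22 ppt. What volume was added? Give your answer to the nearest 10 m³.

1020 m³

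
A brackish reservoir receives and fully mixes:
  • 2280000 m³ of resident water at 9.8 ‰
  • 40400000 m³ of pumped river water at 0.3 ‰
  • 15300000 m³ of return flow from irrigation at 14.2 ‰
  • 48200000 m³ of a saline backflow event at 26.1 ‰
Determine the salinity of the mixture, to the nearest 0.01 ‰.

Weighted by volume,
salt = 2,280,000×9.8 + 40,400,000×0.3 + 15,300,000×14.2 + 48,200,000×26.1 = 22,344,000 + 12,120,000 + 217,260,000 + 1,258,020,000 = 1,509,744,000
volume = 2,280,000 + 40,400,000 + 15,300,000 + 48,200,000 = 106,180,000 m³
S = 1,509,744,000 / 106,180,000 = 14.2187 ‰

14.22 ‰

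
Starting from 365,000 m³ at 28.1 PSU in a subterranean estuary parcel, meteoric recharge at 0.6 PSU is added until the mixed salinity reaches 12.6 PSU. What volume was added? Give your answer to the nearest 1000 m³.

471000 m³

Salt balance: 365,000×28.1 + V×0.6 = (365,000+V)×12.6
10,256,500 + 0.6V = 4,599,000 + 12.6V
5,657,500 = 12V
V = 471,458.33 m³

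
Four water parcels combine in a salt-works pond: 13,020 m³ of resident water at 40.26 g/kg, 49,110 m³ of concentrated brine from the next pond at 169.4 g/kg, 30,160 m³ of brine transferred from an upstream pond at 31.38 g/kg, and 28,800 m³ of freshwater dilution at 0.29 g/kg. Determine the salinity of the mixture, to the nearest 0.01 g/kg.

80.92 g/kg

Weighted by volume,
salt = 13,020×40.26 + 49,110×169.4 + 30,160×31.38 + 28,800×0.29 = 524,185.2 + 8,319,234 + 946,420.8 + 8,352 = 9,798,192
volume = 13,020 + 49,110 + 30,160 + 28,800 = 121,090 m³
S = 9,798,192 / 121,090 = 80.9166 g/kg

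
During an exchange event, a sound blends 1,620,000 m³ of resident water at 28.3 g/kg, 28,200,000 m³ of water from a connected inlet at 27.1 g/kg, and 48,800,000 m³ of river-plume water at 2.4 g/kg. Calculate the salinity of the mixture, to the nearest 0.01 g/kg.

Conserving salt mass:
salt = 1,620,000×28.3 + 28,200,000×27.1 + 48,800,000×2.4 = 45,846,000 + 764,220,000 + 117,120,000 = 927,186,000
volume = 1,620,000 + 28,200,000 + 48,800,000 = 78,620,000 m³
S = 927,186,000 / 78,620,000 = 11.7933 g/kg

11.79 g/kg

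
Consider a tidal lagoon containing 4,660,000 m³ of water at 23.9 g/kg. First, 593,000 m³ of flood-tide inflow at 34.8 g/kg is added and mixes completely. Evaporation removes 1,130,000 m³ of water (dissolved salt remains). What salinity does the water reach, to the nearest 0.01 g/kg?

32.02 g/kg

After mixing: salt = 4,660,000×23.9 + 593,000×34.8 = 132,010,400; volume = 5,253,000 m³
After evaporation: salt unchanged = 132,010,400; volume = 5,253,000 − 1,130,000 = 4,123,000 m³
S = 132,010,400 / 4,123,000 = 32.018 g/kg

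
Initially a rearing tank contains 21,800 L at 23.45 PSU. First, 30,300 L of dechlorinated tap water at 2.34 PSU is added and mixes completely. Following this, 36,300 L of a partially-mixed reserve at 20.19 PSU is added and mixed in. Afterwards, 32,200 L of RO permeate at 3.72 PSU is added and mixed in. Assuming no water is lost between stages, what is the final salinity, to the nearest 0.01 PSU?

11.90 PSU

By conservation of dissolved salt,
Initial salt = 21,800×23.45 = 511,210
After stage 1: salt = 511,210 + 30,300×2.34 = 582,112; volume = 52,100 L; S = 11.173 PSU
After stage 2: salt = 582,112 + 36,300×20.19 = 1,315,009; volume = 88,400 L; S = 14.876 PSU
After stage 3: salt = 1,315,009 + 32,200×3.72 = 1,434,793; volume = 120,600 L
S = 1,434,793 / 120,600 = 11.8971 PSU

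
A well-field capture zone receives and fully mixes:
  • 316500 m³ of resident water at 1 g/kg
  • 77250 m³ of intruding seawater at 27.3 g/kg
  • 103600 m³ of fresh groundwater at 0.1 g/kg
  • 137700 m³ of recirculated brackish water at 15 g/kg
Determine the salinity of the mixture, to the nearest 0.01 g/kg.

7.09 g/kg

Weighted by volume,
salt = 316,500×1 + 77,250×27.3 + 103,600×0.1 + 137,700×15 = 316,500 + 2,108,925 + 10,360 + 2,065,500 = 4,501,285
volume = 316,500 + 77,250 + 103,600 + 137,700 = 635,050 m³
S = 4,501,285 / 635,050 = 7.0881 g/kg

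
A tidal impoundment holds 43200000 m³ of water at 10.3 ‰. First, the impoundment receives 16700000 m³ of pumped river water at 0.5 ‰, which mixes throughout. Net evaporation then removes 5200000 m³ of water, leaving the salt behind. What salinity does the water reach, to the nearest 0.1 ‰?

After mixing: salt = 43,200,000×10.3 + 16,700,000×0.5 = 453,310,000; volume = 59,900,000 m³
After evaporation: salt unchanged = 453,310,000; volume = 59,900,000 − 5,200,000 = 54,700,000 m³
S = 453,310,000 / 54,700,000 = 8.2872 ‰

8.3 ‰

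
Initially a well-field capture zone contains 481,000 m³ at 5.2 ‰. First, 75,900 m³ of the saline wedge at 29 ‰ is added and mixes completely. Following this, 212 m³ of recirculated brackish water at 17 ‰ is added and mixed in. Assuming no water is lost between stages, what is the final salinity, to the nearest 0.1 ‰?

Weighted by volume,
Initial salt = 481,000×5.2 = 2,501,200
After stage 1: salt = 2,501,200 + 75,900×29 = 4,702,300; volume = 556,900 m³; S = 8.444 ‰
After stage 2: salt = 4,702,300 + 212×17 = 4,705,904; volume = 557,112 m³
S = 4,705,904 / 557,112 = 8.447 ‰

8.4 ‰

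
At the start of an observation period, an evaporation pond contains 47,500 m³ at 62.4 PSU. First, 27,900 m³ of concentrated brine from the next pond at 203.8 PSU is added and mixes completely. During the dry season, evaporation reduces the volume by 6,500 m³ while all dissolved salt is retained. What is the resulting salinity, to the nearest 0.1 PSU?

After mixing: salt = 47,500×62.4 + 27,900×203.8 = 8,650,020; volume = 75,400 m³
After evaporation: salt unchanged = 8,650,020; volume = 75,400 − 6,500 = 68,900 m³
S = 8,650,020 / 68,900 = 125.5446 PSU

125.5 PSU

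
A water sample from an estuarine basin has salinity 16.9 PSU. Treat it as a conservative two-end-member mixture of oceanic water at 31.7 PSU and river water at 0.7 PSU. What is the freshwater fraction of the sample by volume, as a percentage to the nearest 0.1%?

47.7%

Let f be the freshwater fraction. Salt balance per unit volume:
f×0.7 + (1−f)×31.7 = 16.9
f = (31.7 − 16.9) / (31.7 − 0.7) = 14.8/31 = 0.4774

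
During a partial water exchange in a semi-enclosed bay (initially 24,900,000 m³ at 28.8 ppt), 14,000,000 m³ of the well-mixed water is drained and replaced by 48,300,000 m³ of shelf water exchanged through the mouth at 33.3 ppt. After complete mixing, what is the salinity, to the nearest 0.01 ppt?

Remaining after removal: 10,900,000 m³ at 28.8 ppt (salt = 313,920,000)
After addition: salt = 313,920,000 + 48,300,000×33.3 = 1,922,310,000; volume = 59,200,000 m³
S = 1,922,310,000 / 59,200,000 = 32.4715 ppt

32.47 ppt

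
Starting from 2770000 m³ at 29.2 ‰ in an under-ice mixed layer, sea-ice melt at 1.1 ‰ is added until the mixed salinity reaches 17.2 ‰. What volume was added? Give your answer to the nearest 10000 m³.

Salt balance: 2,770,000×29.2 + V×1.1 = (2,770,000+V)×17.2
80,884,000 + 1.1V = 47,644,000 + 17.2V
33,240,000 = 16.1V
V = 2,064,596.27 m³

2060000 m³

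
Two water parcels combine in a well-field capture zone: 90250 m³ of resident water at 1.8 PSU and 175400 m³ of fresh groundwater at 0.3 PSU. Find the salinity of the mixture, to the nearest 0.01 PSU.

0.81 PSU

Salt balance:
salt = 90,250×1.8 + 175,400×0.3 = 162,450 + 52,620 = 215,070
volume = 90,250 + 175,400 = 265,650 m³
S = 215,070 / 265,650 = 0.8096 PSU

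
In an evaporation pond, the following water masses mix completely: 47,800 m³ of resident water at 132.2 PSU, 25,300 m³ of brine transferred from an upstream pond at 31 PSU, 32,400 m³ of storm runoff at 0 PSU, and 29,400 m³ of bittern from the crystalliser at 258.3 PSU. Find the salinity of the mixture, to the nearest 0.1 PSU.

By conservation of dissolved salt,
salt = 47,800×132.2 + 25,300×31 + 32,400×0 + 29,400×258.3 = 6,319,160 + 784,300 + 0 + 7,594,020 = 14,697,480
volume = 47,800 + 25,300 + 32,400 + 29,400 = 134,900 m³
S = 14,697,480 / 134,900 = 108.951 PSU

109.0 PSU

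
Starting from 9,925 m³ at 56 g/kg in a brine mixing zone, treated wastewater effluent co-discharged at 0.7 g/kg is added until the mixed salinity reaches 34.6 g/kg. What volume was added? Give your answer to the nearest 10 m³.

Salt balance: 9,925×56 + V×0.7 = (9,925+V)×34.6
555,800 + 0.7V = 343,405 + 34.6V
212,395 = 33.9V
V = 6,265.34 m³

6270 m³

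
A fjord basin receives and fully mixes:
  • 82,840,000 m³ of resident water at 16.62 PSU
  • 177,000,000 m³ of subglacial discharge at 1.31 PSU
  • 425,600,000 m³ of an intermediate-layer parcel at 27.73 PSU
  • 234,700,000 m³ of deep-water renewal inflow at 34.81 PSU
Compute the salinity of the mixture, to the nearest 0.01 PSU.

Weighted by volume,
salt = 82,840,000×16.62 + 177,000,000×1.31 + 425,600,000×27.73 + 234,700,000×34.81 = 1,376,800,800 + 231,870,000 + 11,801,888,000 + 8,169,907,000 = 21,580,465,800
volume = 82,840,000 + 177,000,000 + 425,600,000 + 234,700,000 = 920,140,000 m³
S = 21,580,465,800 / 920,140,000 = 23.4535 PSU

23.45 PSU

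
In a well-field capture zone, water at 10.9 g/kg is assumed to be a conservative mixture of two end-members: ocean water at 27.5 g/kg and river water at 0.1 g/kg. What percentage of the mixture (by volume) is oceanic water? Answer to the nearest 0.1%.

Let g be the oceanic fraction. Salt balance per unit volume:
g×27.5 + (1−g)×0.1 = 10.9
g = (10.9 − 0.1) / (27.5 − 0.1) = 10.8/27.4 = 0.3942

39.4%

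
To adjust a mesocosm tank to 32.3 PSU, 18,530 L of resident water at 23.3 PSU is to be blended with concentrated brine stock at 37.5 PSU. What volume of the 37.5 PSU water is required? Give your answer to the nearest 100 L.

32100 L

Salt balance: 18,530×23.3 + V×37.5 = (18,530+V)×32.3
431,749 + 37.5V = 598,519 + 32.3V
166,770 = 5.2V
V = 32,071.15 L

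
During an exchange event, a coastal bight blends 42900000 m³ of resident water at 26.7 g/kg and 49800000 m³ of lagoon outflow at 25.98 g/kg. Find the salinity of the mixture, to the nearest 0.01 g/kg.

26.31 g/kg

Salt balance:
salt = 42,900,000×26.7 + 49,800,000×25.98 = 1,145,430,000 + 1,293,804,000 = 2,439,234,000
volume = 42,900,000 + 49,800,000 = 92,700,000 m³
S = 2,439,234,000 / 92,700,000 = 26.3132 g/kg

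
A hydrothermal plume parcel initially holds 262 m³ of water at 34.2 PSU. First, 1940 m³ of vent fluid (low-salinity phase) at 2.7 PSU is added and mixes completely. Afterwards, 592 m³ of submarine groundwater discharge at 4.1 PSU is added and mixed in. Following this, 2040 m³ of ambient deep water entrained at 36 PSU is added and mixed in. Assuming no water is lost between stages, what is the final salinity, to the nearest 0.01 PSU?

18.63 PSU

Conserving salt mass:
Initial salt = 262×34.2 = 8,960.4
After stage 1: salt = 8,960.4 + 1,940×2.7 = 14,198.4; volume = 2,202 m³; S = 6.448 PSU
After stage 2: salt = 14,198.4 + 592×4.1 = 16,625.6; volume = 2,794 m³; S = 5.95 PSU
After stage 3: salt = 16,625.6 + 2,040×36 = 90,065.6; volume = 4,834 m³
S = 90,065.6 / 4,834 = 18.6317 PSU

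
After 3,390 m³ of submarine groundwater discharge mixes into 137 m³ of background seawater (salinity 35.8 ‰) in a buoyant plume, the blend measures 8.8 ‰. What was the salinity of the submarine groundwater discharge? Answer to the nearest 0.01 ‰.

7.71 ‰

Salt balance: 137×35.8 + 3,390×S = 3,527×8.8
4,904.6 + 3,390·S = 31,037.6
S = (31,037.6 − 4,904.6) / 3,390 = 7.7088 ‰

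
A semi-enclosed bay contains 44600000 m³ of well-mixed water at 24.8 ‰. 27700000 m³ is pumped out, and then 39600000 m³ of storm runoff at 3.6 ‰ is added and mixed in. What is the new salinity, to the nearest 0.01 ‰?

Remaining after removal: 16,900,000 m³ at 24.8 ‰ (salt = 419,120,000)
After addition: salt = 419,120,000 + 39,600,000×3.6 = 561,680,000; volume = 56,500,000 m³
S = 561,680,000 / 56,500,000 = 9.9412 ‰

9.94 ‰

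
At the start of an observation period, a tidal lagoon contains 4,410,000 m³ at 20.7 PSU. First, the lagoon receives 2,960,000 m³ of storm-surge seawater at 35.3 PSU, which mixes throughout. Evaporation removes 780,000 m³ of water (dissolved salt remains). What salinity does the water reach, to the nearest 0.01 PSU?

29.71 PSU

After mixing: salt = 4,410,000×20.7 + 2,960,000×35.3 = 195,775,000; volume = 7,370,000 m³
After evaporation: salt unchanged = 195,775,000; volume = 7,370,000 − 780,000 = 6,590,000 m³
S = 195,775,000 / 6,590,000 = 29.7079 PSU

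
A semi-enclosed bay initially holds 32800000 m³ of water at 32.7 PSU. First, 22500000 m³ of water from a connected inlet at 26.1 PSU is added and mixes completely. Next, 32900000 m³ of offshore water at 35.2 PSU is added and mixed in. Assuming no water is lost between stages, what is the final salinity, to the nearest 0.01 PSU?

By conservation of dissolved salt,
Initial salt = 32,800,000×32.7 = 1,072,560,000
After stage 1: salt = 1,072,560,000 + 22,500,000×26.1 = 1,659,810,000; volume = 55,300,000 m³; S = 30.015 PSU
After stage 2: salt = 1,659,810,000 + 32,900,000×35.2 = 2,817,890,000; volume = 88,200,000 m³
S = 2,817,890,000 / 88,200,000 = 31.9489 PSU

31.95 PSU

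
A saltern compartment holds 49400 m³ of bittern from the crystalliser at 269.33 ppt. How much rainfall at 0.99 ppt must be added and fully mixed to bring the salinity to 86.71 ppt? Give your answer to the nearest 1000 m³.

105000 m³

Salt balance: 49,400×269.33 + V×0.99 = (49,400+V)×86.71
13,304,902 + 0.99V = 4,283,474 + 86.71V
9,021,428 = 85.72V
V = 105,242.98 m³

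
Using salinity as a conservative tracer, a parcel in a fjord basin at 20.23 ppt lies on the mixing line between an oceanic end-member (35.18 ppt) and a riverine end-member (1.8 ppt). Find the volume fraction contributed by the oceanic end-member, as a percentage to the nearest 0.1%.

55.2%

Let g be the oceanic fraction. Salt balance per unit volume:
g×35.18 + (1−g)×1.8 = 20.23
g = (20.23 − 1.8) / (35.18 − 1.8) = 18.43/33.38 = 0.5521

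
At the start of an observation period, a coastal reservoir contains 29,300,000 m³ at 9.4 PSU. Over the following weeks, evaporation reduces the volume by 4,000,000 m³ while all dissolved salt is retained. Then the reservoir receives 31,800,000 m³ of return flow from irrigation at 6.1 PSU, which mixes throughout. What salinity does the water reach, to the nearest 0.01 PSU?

After evaporation: salt = 29,300,000×9.4 = 275,420,000; volume = 29,300,000 − 4,000,000 = 25,300,000 m³
After mixing: salt = 275,420,000 + 31,800,000×6.1 = 469,400,000; volume = 25,300,000 + 31,800,000 = 57,100,000 m³
S = 469,400,000 / 57,100,000 = 8.2207 PSU

8.22 PSU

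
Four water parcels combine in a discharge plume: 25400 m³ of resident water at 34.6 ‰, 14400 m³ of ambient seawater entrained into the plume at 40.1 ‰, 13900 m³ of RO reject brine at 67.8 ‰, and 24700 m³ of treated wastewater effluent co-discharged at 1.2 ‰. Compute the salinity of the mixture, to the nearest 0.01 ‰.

30.97 ‰

Weighted by volume,
salt = 25,400×34.6 + 14,400×40.1 + 13,900×67.8 + 24,700×1.2 = 878,840 + 577,440 + 942,420 + 29,640 = 2,428,340
volume = 25,400 + 14,400 + 13,900 + 24,700 = 78,400 m³
S = 2,428,340 / 78,400 = 30.9737 ‰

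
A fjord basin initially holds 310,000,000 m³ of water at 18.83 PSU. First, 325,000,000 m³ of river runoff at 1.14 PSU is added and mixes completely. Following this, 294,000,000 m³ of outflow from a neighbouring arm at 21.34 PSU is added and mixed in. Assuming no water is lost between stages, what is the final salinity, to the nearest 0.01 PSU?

13.44 PSU

Conserving salt mass:
Initial salt = 310,000,000×18.83 = 5,837,300,000
After stage 1: salt = 5,837,300,000 + 325,000,000×1.14 = 6,207,800,000; volume = 635,000,000 m³; S = 9.776 PSU
After stage 2: salt = 6,207,800,000 + 294,000,000×21.34 = 12,481,760,000; volume = 929,000,000 m³
S = 12,481,760,000 / 929,000,000 = 13.4357 PSU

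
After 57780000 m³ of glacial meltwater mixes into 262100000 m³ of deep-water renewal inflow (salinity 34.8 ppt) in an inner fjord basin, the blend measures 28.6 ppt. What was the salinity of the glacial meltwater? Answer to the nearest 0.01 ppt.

Salt balance: 262,100,000×34.8 + 57,780,000×S = 319,880,000×28.6
9,121,080,000 + 57,780,000·S = 9,148,568,000
S = (9,148,568,000 − 9,121,080,000) / 57,780,000 = 0.4757 ppt

0.48 ppt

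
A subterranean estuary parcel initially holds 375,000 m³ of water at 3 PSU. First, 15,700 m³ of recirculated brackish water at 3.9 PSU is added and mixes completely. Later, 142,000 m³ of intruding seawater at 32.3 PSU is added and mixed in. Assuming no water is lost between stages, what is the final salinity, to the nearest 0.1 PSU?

Total salt / total volume:
Initial salt = 375,000×3 = 1,125,000
After stage 1: salt = 1,125,000 + 15,700×3.9 = 1,186,230; volume = 390,700 m³; S = 3.036 PSU
After stage 2: salt = 1,186,230 + 142,000×32.3 = 5,772,830; volume = 532,700 m³
S = 5,772,830 / 532,700 = 10.8369 PSU

10.8 PSU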